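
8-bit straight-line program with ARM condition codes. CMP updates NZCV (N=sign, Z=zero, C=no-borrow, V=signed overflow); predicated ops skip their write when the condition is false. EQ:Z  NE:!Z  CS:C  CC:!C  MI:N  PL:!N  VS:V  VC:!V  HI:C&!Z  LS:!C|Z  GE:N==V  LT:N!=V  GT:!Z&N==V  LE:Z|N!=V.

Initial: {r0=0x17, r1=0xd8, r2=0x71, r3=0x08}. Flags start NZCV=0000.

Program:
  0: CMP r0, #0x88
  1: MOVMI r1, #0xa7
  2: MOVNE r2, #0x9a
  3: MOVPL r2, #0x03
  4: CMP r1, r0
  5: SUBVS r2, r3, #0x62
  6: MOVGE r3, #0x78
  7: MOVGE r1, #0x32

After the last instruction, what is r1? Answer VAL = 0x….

[0] flags=1001 → (cmp)
[1] flags=1001 MI?T → r1=0xa7
[2] flags=1001 NE?T → r2=0x9a
[3] flags=1001 PL?F → skip
[4] flags=1010 → (cmp)
[5] flags=1010 VS?F → skip
[6] flags=1010 GE?F → skip
[7] flags=1010 GE?F → skip

VAL = 0xa7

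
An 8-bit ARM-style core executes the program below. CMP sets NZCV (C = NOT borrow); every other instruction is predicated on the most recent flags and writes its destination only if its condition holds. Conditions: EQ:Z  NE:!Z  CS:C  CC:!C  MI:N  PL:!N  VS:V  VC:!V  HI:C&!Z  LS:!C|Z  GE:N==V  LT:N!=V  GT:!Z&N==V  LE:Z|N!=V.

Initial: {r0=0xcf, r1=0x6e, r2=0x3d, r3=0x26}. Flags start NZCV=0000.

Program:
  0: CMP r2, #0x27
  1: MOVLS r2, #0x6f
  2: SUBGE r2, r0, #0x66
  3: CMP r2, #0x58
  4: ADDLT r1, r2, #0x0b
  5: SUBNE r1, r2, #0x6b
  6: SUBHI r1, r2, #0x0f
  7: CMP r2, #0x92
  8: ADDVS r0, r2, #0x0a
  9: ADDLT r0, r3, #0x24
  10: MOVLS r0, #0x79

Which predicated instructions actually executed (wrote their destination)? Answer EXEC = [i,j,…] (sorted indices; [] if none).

EXEC = [2,5,6,8,10]

[0] flags=0010 → (cmp)
[1] flags=0010 LS?F → skip
[2] flags=0010 GE?T → r2=0x69
[3] flags=0010 → (cmp)
[4] flags=0010 LT?F → skip
[5] flags=0010 NE?T → r1=0xfe
[6] flags=0010 HI?T → r1=0x5a
[7] flags=1001 → (cmp)
[8] flags=1001 VS?T → r0=0x73
[9] flags=1001 LT?F → skip
[10] flags=1001 LS?T → r0=0x79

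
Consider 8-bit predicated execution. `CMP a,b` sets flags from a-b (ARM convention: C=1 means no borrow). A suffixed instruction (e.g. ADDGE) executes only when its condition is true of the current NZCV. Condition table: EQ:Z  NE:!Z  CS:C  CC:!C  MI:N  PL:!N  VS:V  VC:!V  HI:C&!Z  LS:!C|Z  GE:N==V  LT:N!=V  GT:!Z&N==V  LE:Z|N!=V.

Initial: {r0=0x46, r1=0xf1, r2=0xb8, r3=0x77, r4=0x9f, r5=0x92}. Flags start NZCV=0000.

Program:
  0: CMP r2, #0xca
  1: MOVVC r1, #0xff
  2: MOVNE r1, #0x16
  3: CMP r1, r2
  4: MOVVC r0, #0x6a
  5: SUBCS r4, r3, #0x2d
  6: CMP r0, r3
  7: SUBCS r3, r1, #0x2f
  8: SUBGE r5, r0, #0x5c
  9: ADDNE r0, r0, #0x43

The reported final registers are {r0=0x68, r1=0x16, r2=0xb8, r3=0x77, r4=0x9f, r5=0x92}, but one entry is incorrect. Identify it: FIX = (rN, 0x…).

FIX = (r0, 0xad)

[0] flags=1000 → (cmp)
[1] flags=1000 VC?T → r1=0xff
[2] flags=1000 NE?T → r1=0x16
[3] flags=0000 → (cmp)
[4] flags=0000 VC?T → r0=0x6a
[5] flags=0000 CS?F → skip
[6] flags=1000 → (cmp)
[7] flags=1000 CS?F → skip
[8] flags=1000 GE?F → skip
[9] flags=1000 NE?T → r0=0xad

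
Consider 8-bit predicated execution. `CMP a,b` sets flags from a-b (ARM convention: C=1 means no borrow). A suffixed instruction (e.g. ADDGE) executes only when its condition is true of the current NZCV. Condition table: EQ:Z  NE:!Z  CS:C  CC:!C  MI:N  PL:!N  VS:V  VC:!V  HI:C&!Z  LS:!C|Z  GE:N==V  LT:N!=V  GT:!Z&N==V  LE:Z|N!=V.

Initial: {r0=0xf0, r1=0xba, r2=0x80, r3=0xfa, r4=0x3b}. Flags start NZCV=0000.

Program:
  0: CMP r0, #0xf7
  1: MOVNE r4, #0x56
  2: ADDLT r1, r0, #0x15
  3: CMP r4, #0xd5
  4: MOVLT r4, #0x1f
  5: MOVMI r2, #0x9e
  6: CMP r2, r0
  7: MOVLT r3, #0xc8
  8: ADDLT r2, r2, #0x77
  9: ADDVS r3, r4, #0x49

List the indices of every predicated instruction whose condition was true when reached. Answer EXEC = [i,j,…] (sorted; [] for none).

EXEC = [1,2,5,7,8]

0: ✓ CMP  NZCV=1000
1: ✓ MOVNE  r4←0x56
2: ✓ ADDLT  r1←0x05
3: ✓ CMP  NZCV=1001
4: · MOVLT
5: ✓ MOVMI  r2←0x9e
6: ✓ CMP  NZCV=1000
7: ✓ MOVLT  r3←0xc8
8: ✓ ADDLT  r2←0x15
9: · ADDVS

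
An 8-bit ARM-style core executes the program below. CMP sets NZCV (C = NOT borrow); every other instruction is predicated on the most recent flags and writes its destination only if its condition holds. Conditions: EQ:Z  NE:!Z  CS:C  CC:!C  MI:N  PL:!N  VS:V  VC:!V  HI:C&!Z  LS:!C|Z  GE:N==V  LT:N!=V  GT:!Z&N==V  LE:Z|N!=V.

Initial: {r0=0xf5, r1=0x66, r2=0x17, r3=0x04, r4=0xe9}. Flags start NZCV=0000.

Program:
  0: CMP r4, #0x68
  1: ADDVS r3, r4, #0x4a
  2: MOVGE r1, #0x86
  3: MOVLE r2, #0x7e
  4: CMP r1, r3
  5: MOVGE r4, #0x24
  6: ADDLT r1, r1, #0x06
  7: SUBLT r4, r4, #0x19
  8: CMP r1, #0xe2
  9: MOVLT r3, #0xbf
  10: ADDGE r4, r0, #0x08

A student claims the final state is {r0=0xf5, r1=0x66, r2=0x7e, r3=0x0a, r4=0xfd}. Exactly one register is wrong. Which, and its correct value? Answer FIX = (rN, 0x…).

0: ✓ CMP  NZCV=1010
1: · ADDVS
2: · MOVGE
3: ✓ MOVLE  r2←0x7e
4: ✓ CMP  NZCV=0010
5: ✓ MOVGE  r4←0x24
6: · ADDLT
7: · SUBLT
8: ✓ CMP  NZCV=1001
9: · MOVLT
10: ✓ ADDGE  r4←0xfd

FIX = (r3, 0x04)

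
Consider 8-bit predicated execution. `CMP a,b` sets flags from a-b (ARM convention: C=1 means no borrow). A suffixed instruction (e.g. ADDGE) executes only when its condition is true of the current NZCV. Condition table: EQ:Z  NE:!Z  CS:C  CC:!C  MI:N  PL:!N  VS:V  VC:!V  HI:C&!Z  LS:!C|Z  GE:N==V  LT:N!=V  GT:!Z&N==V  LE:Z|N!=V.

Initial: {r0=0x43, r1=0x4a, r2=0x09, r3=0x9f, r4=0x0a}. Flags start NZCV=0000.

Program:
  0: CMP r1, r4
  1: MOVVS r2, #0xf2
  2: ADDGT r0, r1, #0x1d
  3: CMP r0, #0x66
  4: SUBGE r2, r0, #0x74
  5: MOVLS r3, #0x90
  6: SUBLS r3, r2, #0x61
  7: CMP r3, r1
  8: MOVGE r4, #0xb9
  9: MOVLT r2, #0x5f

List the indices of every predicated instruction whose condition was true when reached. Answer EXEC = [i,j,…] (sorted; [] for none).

0: ✓ CMP  NZCV=0010
1: · MOVVS
2: ✓ ADDGT  r0←0x67
3: ✓ CMP  NZCV=0010
4: ✓ SUBGE  r2←0xf3
5: · MOVLS
6: · SUBLS
7: ✓ CMP  NZCV=0011
8: · MOVGE
9: ✓ MOVLT  r2←0x5f

EXEC = [2,4,9]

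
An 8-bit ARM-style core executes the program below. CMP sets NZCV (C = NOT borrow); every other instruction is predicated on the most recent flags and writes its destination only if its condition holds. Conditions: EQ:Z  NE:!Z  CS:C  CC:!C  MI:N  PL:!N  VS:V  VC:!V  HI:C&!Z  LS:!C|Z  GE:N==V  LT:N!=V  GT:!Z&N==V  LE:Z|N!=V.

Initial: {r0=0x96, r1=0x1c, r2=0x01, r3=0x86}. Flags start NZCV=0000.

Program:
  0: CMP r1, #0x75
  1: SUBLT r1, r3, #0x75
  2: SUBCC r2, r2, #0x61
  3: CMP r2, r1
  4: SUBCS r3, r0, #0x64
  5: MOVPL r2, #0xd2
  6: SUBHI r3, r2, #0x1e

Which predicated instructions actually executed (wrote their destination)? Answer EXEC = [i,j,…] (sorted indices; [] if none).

EXEC = [1,2,4,6]

[0] flags=1000 → (cmp)
[1] flags=1000 LT?T → r1=0x11
[2] flags=1000 CC?T → r2=0xa0
[3] flags=1010 → (cmp)
[4] flags=1010 CS?T → r3=0x32
[5] flags=1010 PL?F → skip
[6] flags=1010 HI?T → r3=0x82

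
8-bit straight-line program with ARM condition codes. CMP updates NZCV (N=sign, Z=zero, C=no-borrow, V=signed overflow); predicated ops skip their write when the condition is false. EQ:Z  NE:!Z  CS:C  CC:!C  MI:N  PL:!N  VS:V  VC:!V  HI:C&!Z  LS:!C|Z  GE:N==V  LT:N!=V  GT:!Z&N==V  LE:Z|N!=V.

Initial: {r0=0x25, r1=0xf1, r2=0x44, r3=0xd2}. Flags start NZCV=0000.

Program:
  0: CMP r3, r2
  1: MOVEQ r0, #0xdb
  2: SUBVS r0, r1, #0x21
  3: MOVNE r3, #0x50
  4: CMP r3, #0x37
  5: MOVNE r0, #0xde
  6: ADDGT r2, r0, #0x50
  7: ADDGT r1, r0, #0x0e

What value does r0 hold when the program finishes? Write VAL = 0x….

[0] flags=1010 → (cmp)
[1] flags=1010 EQ?F → skip
[2] flags=1010 VS?F → skip
[3] flags=1010 NE?T → r3=0x50
[4] flags=0010 → (cmp)
[5] flags=0010 NE?T → r0=0xde
[6] flags=0010 GT?T → r2=0x2e
[7] flags=0010 GT?T → r1=0xec

VAL = 0xde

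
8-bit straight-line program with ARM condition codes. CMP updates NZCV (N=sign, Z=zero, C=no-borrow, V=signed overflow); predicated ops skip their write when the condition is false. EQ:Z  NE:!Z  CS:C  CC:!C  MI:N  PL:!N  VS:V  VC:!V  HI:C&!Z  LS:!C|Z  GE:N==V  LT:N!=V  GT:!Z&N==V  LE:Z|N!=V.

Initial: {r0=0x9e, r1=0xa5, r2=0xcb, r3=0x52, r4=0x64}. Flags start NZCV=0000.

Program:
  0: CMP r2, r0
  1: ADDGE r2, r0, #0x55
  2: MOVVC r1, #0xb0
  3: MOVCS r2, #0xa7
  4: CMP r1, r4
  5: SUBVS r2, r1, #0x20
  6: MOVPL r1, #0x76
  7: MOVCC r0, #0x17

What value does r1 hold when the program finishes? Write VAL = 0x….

VAL = 0x76

0: ✓ CMP  NZCV=0010
1: ✓ ADDGE  r2←0xf3
2: ✓ MOVVC  r1←0xb0
3: ✓ MOVCS  r2←0xa7
4: ✓ CMP  NZCV=0011
5: ✓ SUBVS  r2←0x90
6: ✓ MOVPL  r1←0x76
7: · MOVCC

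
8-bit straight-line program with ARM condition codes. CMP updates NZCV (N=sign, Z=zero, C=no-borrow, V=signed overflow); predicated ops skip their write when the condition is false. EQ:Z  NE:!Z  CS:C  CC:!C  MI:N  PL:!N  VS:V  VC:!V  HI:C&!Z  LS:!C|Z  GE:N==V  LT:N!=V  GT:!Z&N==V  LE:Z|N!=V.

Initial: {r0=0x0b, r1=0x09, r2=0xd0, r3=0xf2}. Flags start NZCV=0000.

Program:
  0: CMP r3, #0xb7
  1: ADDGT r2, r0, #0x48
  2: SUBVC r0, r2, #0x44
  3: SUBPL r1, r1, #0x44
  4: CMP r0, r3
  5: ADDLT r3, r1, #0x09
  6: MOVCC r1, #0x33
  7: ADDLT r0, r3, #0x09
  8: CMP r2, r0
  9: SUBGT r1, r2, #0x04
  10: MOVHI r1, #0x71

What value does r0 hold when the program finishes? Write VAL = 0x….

0: ✓ CMP  NZCV=0010
1: ✓ ADDGT  r2←0x53
2: ✓ SUBVC  r0←0x0f
3: ✓ SUBPL  r1←0xc5
4: ✓ CMP  NZCV=0000
5: · ADDLT
6: ✓ MOVCC  r1←0x33
7: · ADDLT
8: ✓ CMP  NZCV=0010
9: ✓ SUBGT  r1←0x4f
10: ✓ MOVHI  r1←0x71

VAL = 0x0f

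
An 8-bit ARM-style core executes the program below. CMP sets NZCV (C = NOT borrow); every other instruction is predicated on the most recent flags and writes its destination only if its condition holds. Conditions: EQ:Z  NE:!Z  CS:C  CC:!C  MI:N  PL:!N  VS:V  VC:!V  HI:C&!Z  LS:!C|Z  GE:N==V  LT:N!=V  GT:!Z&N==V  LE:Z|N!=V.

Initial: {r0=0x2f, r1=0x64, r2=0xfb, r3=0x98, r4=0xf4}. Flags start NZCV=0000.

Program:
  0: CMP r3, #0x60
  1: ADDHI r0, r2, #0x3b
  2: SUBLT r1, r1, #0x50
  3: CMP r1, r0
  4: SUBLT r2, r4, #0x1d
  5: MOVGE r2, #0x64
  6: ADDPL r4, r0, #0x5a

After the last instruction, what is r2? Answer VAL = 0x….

[0] flags=0011 → (cmp)
[1] flags=0011 HI?T → r0=0x36
[2] flags=0011 LT?T → r1=0x14
[3] flags=1000 → (cmp)
[4] flags=1000 LT?T → r2=0xd7
[5] flags=1000 GE?F → skip
[6] flags=1000 PL?F → skip

VAL = 0xd7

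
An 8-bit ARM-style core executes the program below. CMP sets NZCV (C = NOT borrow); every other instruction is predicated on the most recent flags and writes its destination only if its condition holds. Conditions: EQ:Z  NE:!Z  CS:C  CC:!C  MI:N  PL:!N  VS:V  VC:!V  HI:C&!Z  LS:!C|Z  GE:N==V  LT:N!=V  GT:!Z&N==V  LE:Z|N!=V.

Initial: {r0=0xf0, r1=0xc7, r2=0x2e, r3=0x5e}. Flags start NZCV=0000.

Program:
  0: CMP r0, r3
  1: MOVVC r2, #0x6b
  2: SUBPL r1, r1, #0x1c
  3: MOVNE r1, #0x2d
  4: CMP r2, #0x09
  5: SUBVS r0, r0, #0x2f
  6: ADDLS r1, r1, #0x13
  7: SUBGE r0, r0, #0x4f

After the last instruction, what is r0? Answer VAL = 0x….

VAL = 0xa1

0: ✓ CMP  NZCV=1010
1: ✓ MOVVC  r2←0x6b
2: · SUBPL
3: ✓ MOVNE  r1←0x2d
4: ✓ CMP  NZCV=0010
5: · SUBVS
6: · ADDLS
7: ✓ SUBGE  r0←0xa1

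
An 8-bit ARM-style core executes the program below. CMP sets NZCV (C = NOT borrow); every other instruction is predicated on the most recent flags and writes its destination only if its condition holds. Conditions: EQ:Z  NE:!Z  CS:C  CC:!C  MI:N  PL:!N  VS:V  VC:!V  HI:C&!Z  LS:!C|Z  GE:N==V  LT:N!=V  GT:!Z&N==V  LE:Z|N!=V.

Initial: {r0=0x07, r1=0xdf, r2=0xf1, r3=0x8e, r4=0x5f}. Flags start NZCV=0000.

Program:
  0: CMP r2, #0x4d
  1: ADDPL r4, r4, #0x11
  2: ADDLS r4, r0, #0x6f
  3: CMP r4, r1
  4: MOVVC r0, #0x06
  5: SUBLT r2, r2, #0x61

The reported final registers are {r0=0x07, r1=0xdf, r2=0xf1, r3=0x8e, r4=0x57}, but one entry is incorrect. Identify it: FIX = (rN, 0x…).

FIX = (r4, 0x5f)

0: ✓ CMP  NZCV=1010
1: · ADDPL
2: · ADDLS
3: ✓ CMP  NZCV=1001
4: · MOVVC
5: · SUBLT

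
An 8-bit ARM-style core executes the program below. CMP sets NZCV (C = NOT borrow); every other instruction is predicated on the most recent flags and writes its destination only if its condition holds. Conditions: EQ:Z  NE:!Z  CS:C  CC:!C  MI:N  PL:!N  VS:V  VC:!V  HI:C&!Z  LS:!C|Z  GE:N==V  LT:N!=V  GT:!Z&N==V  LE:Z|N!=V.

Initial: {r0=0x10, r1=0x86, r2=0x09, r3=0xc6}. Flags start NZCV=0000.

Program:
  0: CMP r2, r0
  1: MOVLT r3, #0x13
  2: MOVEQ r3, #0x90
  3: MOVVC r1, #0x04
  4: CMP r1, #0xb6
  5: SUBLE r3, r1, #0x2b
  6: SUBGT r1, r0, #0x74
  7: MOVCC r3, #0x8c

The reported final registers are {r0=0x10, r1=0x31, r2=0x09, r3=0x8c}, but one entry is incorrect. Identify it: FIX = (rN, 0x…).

FIX = (r1, 0x9c)

0: ✓ CMP  NZCV=1000
1: ✓ MOVLT  r3←0x13
2: · MOVEQ
3: ✓ MOVVC  r1←0x04
4: ✓ CMP  NZCV=0000
5: · SUBLE
6: ✓ SUBGT  r1←0x9c
7: ✓ MOVCC  r3←0x8c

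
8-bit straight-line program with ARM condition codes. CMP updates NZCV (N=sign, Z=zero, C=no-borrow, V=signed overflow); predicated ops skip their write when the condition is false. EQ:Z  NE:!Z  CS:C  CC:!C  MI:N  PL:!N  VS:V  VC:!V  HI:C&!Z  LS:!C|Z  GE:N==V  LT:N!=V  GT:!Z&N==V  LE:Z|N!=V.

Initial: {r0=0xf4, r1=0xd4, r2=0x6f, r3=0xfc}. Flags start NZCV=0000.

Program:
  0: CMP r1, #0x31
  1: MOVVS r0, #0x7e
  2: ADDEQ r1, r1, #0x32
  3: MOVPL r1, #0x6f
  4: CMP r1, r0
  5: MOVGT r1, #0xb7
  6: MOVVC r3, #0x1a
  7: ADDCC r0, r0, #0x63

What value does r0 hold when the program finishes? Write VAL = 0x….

0: ✓ CMP  NZCV=1010
1: · MOVVS
2: · ADDEQ
3: · MOVPL
4: ✓ CMP  NZCV=1000
5: · MOVGT
6: ✓ MOVVC  r3←0x1a
7: ✓ ADDCC  r0←0x57

VAL = 0x57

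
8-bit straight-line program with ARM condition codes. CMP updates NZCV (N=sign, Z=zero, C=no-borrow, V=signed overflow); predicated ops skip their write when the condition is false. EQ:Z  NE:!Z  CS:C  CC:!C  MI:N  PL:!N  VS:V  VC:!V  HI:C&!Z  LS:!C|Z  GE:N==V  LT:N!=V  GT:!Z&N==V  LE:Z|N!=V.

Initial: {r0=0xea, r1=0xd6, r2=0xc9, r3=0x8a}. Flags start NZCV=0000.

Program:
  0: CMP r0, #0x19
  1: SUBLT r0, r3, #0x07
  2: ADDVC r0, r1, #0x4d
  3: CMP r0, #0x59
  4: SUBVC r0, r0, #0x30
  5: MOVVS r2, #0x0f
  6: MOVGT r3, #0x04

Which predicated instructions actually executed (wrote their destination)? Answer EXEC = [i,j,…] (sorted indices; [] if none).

0: ✓ CMP  NZCV=1010
1: ✓ SUBLT  r0←0x83
2: ✓ ADDVC  r0←0x23
3: ✓ CMP  NZCV=1000
4: ✓ SUBVC  r0←0xf3
5: · MOVVS
6: · MOVGT

EXEC = [1,2,4]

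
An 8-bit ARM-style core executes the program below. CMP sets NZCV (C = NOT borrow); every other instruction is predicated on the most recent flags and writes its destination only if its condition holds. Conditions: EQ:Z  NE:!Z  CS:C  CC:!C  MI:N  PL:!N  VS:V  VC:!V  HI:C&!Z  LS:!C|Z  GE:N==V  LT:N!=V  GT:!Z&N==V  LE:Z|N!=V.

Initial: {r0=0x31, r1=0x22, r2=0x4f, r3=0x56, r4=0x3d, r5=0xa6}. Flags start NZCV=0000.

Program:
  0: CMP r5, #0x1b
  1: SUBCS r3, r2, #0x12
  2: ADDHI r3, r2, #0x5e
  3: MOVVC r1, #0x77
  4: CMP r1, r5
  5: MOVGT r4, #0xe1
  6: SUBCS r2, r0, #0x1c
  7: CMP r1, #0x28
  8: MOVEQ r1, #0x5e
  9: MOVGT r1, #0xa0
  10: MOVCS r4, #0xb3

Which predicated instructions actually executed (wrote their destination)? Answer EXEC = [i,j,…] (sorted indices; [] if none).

[0] flags=1010 → (cmp)
[1] flags=1010 CS?T → r3=0x3d
[2] flags=1010 HI?T → r3=0xad
[3] flags=1010 VC?T → r1=0x77
[4] flags=1001 → (cmp)
[5] flags=1001 GT?T → r4=0xe1
[6] flags=1001 CS?F → skip
[7] flags=0010 → (cmp)
[8] flags=0010 EQ?F → skip
[9] flags=0010 GT?T → r1=0xa0
[10] flags=0010 CS?T → r4=0xb3

EXEC = [1,2,3,5,9,10]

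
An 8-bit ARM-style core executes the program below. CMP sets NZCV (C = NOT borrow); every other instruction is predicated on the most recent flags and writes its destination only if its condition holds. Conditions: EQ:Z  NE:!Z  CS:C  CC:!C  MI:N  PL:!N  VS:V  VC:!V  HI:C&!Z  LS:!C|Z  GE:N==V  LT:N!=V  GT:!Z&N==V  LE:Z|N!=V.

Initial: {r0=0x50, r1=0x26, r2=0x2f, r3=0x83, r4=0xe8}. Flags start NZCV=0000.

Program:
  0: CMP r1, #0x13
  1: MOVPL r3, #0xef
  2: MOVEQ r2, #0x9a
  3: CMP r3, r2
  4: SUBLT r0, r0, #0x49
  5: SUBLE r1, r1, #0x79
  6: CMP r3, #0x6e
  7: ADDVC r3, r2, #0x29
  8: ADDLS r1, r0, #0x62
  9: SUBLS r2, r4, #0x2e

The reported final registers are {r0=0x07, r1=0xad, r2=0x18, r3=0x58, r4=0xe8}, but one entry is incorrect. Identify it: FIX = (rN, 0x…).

FIX = (r2, 0x2f)

0: ✓ CMP  NZCV=0010
1: ✓ MOVPL  r3←0xef
2: · MOVEQ
3: ✓ CMP  NZCV=1010
4: ✓ SUBLT  r0←0x07
5: ✓ SUBLE  r1←0xad
6: ✓ CMP  NZCV=1010
7: ✓ ADDVC  r3←0x58
8: · ADDLS
9: · SUBLS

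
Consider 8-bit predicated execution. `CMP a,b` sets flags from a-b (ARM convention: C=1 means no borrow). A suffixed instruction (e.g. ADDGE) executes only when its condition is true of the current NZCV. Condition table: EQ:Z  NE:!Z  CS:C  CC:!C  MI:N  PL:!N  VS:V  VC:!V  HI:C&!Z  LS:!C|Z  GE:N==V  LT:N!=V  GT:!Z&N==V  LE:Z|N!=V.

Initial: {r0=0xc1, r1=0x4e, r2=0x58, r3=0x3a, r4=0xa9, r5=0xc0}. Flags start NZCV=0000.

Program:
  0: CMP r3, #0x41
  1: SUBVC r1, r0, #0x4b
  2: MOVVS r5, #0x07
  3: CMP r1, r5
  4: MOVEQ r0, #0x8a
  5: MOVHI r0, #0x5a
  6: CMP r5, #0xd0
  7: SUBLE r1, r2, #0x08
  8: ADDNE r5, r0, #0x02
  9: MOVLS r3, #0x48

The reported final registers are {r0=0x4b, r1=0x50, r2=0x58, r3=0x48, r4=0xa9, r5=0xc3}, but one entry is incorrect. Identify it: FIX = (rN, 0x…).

FIX = (r0, 0xc1)

[0] flags=1000 → (cmp)
[1] flags=1000 VC?T → r1=0x76
[2] flags=1000 VS?F → skip
[3] flags=1001 → (cmp)
[4] flags=1001 EQ?F → skip
[5] flags=1001 HI?F → skip
[6] flags=1000 → (cmp)
[7] flags=1000 LE?T → r1=0x50
[8] flags=1000 NE?T → r5=0xc3
[9] flags=1000 LS?T → r3=0x48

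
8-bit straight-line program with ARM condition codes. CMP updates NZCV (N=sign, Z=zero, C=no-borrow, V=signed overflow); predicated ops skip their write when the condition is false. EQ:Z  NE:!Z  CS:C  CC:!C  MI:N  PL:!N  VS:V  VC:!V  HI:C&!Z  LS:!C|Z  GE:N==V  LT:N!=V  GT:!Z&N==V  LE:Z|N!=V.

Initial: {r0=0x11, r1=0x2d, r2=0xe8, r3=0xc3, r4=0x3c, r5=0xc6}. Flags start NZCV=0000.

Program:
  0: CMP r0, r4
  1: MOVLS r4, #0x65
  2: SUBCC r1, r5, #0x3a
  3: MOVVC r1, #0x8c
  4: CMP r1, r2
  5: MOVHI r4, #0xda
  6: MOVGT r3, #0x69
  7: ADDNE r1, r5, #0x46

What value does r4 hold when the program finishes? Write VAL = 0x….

VAL = 0x65

[0] flags=1000 → (cmp)
[1] flags=1000 LS?T → r4=0x65
[2] flags=1000 CC?T → r1=0x8c
[3] flags=1000 VC?T → r1=0x8c
[4] flags=1000 → (cmp)
[5] flags=1000 HI?F → skip
[6] flags=1000 GT?F → skip
[7] flags=1000 NE?T → r1=0x0c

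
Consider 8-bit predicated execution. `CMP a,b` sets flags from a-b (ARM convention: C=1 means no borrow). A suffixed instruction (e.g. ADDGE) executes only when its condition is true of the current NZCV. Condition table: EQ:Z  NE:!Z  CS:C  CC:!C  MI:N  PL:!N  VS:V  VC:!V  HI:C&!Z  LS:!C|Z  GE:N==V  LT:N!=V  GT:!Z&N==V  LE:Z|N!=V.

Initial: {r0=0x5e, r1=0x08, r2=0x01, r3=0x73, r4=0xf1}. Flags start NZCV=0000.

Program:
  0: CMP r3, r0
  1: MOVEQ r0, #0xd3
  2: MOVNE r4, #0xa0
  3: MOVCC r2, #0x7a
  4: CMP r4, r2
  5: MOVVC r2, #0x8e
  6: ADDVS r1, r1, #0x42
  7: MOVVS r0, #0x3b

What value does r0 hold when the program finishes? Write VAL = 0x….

VAL = 0x5e

0: ✓ CMP  NZCV=0010
1: · MOVEQ
2: ✓ MOVNE  r4←0xa0
3: · MOVCC
4: ✓ CMP  NZCV=1010
5: ✓ MOVVC  r2←0x8e
6: · ADDVS
7: · MOVVS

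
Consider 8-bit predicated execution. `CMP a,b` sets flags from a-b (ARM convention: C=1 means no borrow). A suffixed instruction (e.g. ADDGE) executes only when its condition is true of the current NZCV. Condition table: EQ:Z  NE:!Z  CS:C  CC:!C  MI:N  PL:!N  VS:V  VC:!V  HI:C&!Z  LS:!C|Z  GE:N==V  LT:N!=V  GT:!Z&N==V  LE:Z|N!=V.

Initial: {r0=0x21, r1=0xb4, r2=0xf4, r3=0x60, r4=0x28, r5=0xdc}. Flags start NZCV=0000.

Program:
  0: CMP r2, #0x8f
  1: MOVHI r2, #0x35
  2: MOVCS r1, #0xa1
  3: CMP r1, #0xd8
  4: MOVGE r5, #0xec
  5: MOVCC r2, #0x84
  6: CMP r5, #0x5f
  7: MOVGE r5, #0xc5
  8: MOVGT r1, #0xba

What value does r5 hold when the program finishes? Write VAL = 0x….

0: ✓ CMP  NZCV=0010
1: ✓ MOVHI  r2←0x35
2: ✓ MOVCS  r1←0xa1
3: ✓ CMP  NZCV=1000
4: · MOVGE
5: ✓ MOVCC  r2←0x84
6: ✓ CMP  NZCV=0011
7: · MOVGE
8: · MOVGT

VAL = 0xdc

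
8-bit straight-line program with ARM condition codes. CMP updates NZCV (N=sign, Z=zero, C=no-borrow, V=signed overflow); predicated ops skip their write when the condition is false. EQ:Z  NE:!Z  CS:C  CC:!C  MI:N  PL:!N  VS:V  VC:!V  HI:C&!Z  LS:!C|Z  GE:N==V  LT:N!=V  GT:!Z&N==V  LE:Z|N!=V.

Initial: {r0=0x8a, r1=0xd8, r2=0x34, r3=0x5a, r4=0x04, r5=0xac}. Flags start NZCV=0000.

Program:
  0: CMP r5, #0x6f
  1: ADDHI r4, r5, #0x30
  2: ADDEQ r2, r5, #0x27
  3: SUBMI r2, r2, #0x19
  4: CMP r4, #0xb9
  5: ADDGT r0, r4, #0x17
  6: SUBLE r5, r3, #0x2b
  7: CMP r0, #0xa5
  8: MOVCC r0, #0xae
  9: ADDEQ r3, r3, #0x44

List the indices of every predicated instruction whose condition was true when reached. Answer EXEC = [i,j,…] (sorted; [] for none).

0: ✓ CMP  NZCV=0011
1: ✓ ADDHI  r4←0xdc
2: · ADDEQ
3: · SUBMI
4: ✓ CMP  NZCV=0010
5: ✓ ADDGT  r0←0xf3
6: · SUBLE
7: ✓ CMP  NZCV=0010
8: · MOVCC
9: · ADDEQ

EXEC = [1,5]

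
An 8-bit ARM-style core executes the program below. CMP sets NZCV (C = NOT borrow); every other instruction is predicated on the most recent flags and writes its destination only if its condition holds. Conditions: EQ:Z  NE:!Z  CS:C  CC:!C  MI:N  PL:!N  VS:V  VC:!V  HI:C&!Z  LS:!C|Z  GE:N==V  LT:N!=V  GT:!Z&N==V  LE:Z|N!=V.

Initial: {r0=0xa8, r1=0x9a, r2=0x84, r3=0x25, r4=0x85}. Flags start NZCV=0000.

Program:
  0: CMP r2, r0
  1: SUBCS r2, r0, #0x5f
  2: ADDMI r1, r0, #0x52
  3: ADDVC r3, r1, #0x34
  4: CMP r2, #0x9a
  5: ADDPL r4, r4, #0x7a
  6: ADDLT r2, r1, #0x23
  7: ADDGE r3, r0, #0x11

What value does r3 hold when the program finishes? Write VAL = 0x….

VAL = 0x2e

[0] flags=1000 → (cmp)
[1] flags=1000 CS?F → skip
[2] flags=1000 MI?T → r1=0xfa
[3] flags=1000 VC?T → r3=0x2e
[4] flags=1000 → (cmp)
[5] flags=1000 PL?F → skip
[6] flags=1000 LT?T → r2=0x1d
[7] flags=1000 GE?F → skip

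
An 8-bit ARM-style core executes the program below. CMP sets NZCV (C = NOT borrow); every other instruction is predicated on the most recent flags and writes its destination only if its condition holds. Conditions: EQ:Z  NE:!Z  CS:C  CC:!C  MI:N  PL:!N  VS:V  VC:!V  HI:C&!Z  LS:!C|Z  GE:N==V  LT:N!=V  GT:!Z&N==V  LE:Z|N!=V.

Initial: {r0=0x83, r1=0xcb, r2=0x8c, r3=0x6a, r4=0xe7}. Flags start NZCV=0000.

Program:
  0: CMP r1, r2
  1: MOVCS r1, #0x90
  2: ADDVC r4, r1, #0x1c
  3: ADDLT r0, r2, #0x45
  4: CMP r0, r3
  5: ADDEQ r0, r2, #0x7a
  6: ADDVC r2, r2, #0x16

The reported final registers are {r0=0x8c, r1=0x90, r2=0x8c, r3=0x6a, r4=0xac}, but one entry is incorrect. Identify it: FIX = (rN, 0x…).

0: ✓ CMP  NZCV=0010
1: ✓ MOVCS  r1←0x90
2: ✓ ADDVC  r4←0xac
3: · ADDLT
4: ✓ CMP  NZCV=0011
5: · ADDEQ
6: · ADDVC

FIX = (r0, 0x83)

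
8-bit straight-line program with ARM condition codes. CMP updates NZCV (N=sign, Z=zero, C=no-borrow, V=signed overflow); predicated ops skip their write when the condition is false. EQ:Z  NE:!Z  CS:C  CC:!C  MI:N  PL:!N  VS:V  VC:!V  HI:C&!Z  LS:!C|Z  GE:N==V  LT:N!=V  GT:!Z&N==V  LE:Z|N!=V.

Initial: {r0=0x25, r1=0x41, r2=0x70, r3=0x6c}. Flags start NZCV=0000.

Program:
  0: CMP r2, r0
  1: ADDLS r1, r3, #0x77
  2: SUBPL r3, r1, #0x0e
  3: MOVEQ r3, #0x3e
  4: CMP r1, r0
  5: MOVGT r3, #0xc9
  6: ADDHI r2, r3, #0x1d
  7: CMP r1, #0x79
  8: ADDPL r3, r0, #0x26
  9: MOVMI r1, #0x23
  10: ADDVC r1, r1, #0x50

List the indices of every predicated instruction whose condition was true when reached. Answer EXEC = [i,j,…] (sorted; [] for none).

EXEC = [2,5,6,9,10]

[0] flags=0010 → (cmp)
[1] flags=0010 LS?F → skip
[2] flags=0010 PL?T → r3=0x33
[3] flags=0010 EQ?F → skip
[4] flags=0010 → (cmp)
[5] flags=0010 GT?T → r3=0xc9
[6] flags=0010 HI?T → r2=0xe6
[7] flags=1000 → (cmp)
[8] flags=1000 PL?F → skip
[9] flags=1000 MI?T → r1=0x23
[10] flags=1000 VC?T → r1=0x73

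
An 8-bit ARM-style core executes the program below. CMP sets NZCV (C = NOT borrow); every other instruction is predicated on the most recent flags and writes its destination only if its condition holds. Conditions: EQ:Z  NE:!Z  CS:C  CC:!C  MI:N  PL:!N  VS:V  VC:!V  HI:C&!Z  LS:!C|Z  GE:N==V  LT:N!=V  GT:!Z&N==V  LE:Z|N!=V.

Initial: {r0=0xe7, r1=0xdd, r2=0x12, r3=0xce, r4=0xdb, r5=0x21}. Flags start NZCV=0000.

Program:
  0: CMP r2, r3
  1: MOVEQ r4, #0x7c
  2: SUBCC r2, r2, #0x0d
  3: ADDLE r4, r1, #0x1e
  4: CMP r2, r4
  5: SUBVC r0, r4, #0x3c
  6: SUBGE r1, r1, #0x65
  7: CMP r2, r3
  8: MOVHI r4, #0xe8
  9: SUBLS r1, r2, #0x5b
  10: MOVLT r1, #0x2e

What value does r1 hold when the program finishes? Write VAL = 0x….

[0] flags=0000 → (cmp)
[1] flags=0000 EQ?F → skip
[2] flags=0000 CC?T → r2=0x05
[3] flags=0000 LE?F → skip
[4] flags=0000 → (cmp)
[5] flags=0000 VC?T → r0=0x9f
[6] flags=0000 GE?T → r1=0x78
[7] flags=0000 → (cmp)
[8] flags=0000 HI?F → skip
[9] flags=0000 LS?T → r1=0xaa
[10] flags=0000 LT?F → skip

VAL = 0xaa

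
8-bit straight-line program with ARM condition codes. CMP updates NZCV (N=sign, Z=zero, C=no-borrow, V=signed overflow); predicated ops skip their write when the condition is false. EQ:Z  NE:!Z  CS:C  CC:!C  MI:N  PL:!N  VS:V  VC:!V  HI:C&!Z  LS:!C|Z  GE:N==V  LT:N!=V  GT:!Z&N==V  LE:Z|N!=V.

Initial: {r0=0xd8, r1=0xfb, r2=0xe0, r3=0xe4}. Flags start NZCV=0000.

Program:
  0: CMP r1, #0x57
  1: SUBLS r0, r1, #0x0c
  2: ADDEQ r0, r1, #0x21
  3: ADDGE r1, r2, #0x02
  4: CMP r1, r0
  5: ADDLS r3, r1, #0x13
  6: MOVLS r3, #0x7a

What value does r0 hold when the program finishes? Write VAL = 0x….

0: ✓ CMP  NZCV=1010
1: · SUBLS
2: · ADDEQ
3: · ADDGE
4: ✓ CMP  NZCV=0010
5: · ADDLS
6: · MOVLS

VAL = 0xd8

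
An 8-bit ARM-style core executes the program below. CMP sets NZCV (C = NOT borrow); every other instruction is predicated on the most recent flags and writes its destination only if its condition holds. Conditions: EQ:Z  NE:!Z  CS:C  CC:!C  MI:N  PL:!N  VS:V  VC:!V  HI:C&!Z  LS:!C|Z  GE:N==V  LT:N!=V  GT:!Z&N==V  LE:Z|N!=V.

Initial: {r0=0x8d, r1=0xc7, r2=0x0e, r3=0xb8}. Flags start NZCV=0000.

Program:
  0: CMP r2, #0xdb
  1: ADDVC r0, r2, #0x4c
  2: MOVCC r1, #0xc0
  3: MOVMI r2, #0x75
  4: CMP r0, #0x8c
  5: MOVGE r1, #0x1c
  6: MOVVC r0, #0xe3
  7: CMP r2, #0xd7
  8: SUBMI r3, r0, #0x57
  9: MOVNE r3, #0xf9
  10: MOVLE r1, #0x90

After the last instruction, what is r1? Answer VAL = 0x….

VAL = 0x1c

0: ✓ CMP  NZCV=0000
1: ✓ ADDVC  r0←0x5a
2: ✓ MOVCC  r1←0xc0
3: · MOVMI
4: ✓ CMP  NZCV=1001
5: ✓ MOVGE  r1←0x1c
6: · MOVVC
7: ✓ CMP  NZCV=0000
8: · SUBMI
9: ✓ MOVNE  r3←0xf9
10: · MOVLE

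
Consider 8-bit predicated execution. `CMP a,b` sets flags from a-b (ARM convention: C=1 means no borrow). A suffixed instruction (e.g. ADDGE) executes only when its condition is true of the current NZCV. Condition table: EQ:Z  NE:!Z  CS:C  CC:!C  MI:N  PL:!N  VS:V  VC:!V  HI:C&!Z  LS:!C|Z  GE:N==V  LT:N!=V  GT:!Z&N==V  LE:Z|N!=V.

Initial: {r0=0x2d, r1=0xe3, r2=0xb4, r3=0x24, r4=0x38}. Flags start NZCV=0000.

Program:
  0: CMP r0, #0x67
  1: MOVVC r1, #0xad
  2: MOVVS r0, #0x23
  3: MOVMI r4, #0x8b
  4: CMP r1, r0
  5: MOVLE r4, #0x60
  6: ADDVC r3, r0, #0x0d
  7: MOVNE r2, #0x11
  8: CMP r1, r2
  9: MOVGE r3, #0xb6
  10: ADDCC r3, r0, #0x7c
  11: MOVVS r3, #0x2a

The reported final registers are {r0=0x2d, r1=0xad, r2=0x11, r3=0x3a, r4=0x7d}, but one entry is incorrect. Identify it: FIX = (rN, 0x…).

FIX = (r4, 0x60)

[0] flags=1000 → (cmp)
[1] flags=1000 VC?T → r1=0xad
[2] flags=1000 VS?F → skip
[3] flags=1000 MI?T → r4=0x8b
[4] flags=1010 → (cmp)
[5] flags=1010 LE?T → r4=0x60
[6] flags=1010 VC?T → r3=0x3a
[7] flags=1010 NE?T → r2=0x11
[8] flags=1010 → (cmp)
[9] flags=1010 GE?F → skip
[10] flags=1010 CC?F → skip
[11] flags=1010 VS?F → skip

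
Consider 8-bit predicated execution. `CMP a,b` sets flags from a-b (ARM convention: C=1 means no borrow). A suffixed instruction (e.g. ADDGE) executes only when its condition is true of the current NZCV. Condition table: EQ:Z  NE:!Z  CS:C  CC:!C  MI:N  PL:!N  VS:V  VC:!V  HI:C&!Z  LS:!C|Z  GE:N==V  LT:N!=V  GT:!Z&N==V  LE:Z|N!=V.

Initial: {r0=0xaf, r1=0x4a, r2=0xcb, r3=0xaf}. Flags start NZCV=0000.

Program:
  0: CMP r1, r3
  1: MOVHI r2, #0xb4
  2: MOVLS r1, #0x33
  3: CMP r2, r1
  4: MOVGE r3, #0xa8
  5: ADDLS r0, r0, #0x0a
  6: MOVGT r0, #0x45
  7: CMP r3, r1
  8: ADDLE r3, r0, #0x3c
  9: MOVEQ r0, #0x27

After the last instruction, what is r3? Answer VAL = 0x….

0: ✓ CMP  NZCV=1001
1: · MOVHI
2: ✓ MOVLS  r1←0x33
3: ✓ CMP  NZCV=1010
4: · MOVGE
5: · ADDLS
6: · MOVGT
7: ✓ CMP  NZCV=0011
8: ✓ ADDLE  r3←0xeb
9: · MOVEQ

VAL = 0xeb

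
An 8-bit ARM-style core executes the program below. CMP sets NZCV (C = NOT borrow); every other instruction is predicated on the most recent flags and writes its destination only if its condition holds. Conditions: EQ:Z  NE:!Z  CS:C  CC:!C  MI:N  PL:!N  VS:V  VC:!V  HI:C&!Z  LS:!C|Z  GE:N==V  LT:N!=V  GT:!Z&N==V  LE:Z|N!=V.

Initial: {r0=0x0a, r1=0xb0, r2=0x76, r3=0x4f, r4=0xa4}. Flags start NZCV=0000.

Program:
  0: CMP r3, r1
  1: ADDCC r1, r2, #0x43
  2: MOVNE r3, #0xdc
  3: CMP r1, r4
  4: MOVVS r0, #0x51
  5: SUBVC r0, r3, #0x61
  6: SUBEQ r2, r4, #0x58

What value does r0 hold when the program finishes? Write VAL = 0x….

[0] flags=1001 → (cmp)
[1] flags=1001 CC?T → r1=0xb9
[2] flags=1001 NE?T → r3=0xdc
[3] flags=0010 → (cmp)
[4] flags=0010 VS?F → skip
[5] flags=0010 VC?T → r0=0x7b
[6] flags=0010 EQ?F → skip

VAL = 0x7b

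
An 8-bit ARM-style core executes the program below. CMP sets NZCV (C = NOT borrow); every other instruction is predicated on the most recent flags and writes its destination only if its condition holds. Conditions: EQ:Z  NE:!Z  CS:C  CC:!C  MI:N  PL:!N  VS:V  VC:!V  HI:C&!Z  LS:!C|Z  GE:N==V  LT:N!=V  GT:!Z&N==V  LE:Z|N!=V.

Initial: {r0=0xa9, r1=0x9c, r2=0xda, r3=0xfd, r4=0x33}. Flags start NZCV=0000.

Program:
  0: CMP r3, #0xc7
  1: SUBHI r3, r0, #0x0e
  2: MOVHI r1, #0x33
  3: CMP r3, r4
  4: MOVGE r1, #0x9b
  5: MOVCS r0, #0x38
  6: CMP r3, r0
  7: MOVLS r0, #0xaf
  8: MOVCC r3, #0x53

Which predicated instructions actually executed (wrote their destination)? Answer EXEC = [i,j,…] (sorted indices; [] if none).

[0] flags=0010 → (cmp)
[1] flags=0010 HI?T → r3=0x9b
[2] flags=0010 HI?T → r1=0x33
[3] flags=0011 → (cmp)
[4] flags=0011 GE?F → skip
[5] flags=0011 CS?T → r0=0x38
[6] flags=0011 → (cmp)
[7] flags=0011 LS?F → skip
[8] flags=0011 CC?F → skip

EXEC = [1,2,5]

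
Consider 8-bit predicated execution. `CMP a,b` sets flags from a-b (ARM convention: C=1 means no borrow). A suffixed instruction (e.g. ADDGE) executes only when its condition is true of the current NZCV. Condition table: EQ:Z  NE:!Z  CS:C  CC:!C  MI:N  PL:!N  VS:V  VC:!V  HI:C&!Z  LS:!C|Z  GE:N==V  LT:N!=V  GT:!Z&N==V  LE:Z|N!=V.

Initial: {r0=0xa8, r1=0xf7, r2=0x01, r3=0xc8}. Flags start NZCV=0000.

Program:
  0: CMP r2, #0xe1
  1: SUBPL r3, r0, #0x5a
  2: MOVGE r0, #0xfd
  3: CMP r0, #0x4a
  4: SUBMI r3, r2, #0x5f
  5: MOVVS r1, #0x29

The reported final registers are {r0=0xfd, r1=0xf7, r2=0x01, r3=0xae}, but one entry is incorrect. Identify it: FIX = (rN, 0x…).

FIX = (r3, 0xa2)

0: ✓ CMP  NZCV=0000
1: ✓ SUBPL  r3←0x4e
2: ✓ MOVGE  r0←0xfd
3: ✓ CMP  NZCV=1010
4: ✓ SUBMI  r3←0xa2
5: · MOVVS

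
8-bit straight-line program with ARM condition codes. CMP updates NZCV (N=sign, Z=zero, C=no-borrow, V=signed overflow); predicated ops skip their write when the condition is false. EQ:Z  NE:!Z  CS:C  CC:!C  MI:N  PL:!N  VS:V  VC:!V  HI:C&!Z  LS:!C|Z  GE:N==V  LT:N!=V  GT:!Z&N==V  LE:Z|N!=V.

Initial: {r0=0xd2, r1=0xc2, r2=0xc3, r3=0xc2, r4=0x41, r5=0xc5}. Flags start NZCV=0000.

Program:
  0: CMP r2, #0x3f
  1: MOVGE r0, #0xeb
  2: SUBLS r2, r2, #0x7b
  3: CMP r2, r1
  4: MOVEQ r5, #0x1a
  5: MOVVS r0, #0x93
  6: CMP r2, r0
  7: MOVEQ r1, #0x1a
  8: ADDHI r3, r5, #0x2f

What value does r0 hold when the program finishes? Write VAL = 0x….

VAL = 0xd2

0: ✓ CMP  NZCV=1010
1: · MOVGE
2: · SUBLS
3: ✓ CMP  NZCV=0010
4: · MOVEQ
5: · MOVVS
6: ✓ CMP  NZCV=1000
7: · MOVEQ
8: · ADDHI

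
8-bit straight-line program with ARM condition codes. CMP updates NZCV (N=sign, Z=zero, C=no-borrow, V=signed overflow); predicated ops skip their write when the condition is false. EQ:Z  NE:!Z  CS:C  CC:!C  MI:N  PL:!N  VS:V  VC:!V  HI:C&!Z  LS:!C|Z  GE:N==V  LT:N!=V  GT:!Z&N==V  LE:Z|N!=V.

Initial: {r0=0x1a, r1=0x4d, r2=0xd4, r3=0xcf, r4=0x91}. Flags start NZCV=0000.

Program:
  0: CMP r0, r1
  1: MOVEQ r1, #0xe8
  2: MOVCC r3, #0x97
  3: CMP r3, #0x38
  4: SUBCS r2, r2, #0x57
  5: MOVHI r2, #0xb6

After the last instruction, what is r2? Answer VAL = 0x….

[0] flags=1000 → (cmp)
[1] flags=1000 EQ?F → skip
[2] flags=1000 CC?T → r3=0x97
[3] flags=0011 → (cmp)
[4] flags=0011 CS?T → r2=0x7d
[5] flags=0011 HI?T → r2=0xb6

VAL = 0xb6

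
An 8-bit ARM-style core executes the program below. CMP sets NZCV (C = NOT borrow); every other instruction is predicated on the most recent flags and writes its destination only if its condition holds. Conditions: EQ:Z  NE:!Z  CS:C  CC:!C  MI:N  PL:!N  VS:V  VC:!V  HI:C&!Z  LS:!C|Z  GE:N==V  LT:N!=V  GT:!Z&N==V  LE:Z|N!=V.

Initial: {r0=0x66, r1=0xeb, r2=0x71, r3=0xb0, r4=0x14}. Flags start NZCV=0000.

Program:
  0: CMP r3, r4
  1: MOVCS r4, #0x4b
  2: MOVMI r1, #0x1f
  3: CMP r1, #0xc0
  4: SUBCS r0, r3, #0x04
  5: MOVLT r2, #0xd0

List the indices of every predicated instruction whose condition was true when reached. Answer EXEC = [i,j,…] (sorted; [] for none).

[0] flags=1010 → (cmp)
[1] flags=1010 CS?T → r4=0x4b
[2] flags=1010 MI?T → r1=0x1f
[3] flags=0000 → (cmp)
[4] flags=0000 CS?F → skip
[5] flags=0000 LT?F → skip

EXEC = [1,2]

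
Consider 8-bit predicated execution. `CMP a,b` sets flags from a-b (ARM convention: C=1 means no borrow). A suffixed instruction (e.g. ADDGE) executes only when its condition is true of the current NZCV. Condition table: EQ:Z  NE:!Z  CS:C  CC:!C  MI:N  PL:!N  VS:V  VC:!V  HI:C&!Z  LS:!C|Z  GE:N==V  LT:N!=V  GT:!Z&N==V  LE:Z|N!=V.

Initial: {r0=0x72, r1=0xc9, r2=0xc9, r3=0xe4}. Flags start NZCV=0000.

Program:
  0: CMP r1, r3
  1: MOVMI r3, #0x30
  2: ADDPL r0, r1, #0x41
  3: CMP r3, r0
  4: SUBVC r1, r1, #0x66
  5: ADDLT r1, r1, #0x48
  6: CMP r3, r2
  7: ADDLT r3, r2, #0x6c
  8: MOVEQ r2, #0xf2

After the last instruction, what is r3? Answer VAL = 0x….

VAL = 0x30

[0] flags=1000 → (cmp)
[1] flags=1000 MI?T → r3=0x30
[2] flags=1000 PL?F → skip
[3] flags=1000 → (cmp)
[4] flags=1000 VC?T → r1=0x63
[5] flags=1000 LT?T → r1=0xab
[6] flags=0000 → (cmp)
[7] flags=0000 LT?F → skip
[8] flags=0000 EQ?F → skip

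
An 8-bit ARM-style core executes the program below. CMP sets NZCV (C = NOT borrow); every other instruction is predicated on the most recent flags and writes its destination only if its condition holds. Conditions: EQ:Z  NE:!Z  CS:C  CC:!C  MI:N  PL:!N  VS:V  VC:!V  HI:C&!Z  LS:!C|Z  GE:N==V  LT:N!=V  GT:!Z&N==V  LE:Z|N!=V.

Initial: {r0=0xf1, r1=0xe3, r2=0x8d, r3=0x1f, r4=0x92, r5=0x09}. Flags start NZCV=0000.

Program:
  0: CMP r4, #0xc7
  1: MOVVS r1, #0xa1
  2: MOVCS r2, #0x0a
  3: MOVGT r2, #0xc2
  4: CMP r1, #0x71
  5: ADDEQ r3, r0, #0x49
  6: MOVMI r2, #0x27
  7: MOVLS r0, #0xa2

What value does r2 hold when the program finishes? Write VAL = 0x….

VAL = 0x8d

[0] flags=1000 → (cmp)
[1] flags=1000 VS?F → skip
[2] flags=1000 CS?F → skip
[3] flags=1000 GT?F → skip
[4] flags=0011 → (cmp)
[5] flags=0011 EQ?F → skip
[6] flags=0011 MI?F → skip
[7] flags=0011 LS?F → skip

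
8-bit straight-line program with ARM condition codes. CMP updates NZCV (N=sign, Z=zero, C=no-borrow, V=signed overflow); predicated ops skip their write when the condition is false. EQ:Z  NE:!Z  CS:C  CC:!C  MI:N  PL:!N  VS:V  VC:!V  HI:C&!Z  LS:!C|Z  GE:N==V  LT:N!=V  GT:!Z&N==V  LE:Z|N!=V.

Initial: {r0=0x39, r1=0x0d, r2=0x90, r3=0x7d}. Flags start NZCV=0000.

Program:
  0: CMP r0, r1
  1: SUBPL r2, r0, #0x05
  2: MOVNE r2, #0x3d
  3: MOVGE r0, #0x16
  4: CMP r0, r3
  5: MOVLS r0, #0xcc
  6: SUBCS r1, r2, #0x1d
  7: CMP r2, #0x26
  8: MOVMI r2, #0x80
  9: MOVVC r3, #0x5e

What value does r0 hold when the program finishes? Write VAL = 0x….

0: ✓ CMP  NZCV=0010
1: ✓ SUBPL  r2←0x34
2: ✓ MOVNE  r2←0x3d
3: ✓ MOVGE  r0←0x16
4: ✓ CMP  NZCV=1000
5: ✓ MOVLS  r0←0xcc
6: · SUBCS
7: ✓ CMP  NZCV=0010
8: · MOVMI
9: ✓ MOVVC  r3←0x5e

VAL = 0xcc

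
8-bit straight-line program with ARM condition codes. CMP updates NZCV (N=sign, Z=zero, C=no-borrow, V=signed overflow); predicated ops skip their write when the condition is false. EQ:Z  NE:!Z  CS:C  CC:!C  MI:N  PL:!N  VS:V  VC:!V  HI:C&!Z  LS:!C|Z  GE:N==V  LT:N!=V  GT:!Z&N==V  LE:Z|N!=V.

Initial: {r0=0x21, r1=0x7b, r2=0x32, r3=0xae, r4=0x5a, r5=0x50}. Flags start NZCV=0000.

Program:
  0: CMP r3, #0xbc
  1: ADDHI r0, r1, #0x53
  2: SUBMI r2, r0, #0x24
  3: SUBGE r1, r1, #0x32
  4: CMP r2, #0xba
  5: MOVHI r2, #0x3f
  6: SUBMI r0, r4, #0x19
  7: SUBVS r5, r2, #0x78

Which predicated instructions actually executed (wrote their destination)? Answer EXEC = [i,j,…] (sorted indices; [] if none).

[0] flags=1000 → (cmp)
[1] flags=1000 HI?F → skip
[2] flags=1000 MI?T → r2=0xfd
[3] flags=1000 GE?F → skip
[4] flags=0010 → (cmp)
[5] flags=0010 HI?T → r2=0x3f
[6] flags=0010 MI?F → skip
[7] flags=0010 VS?F → skip

EXEC = [2,5]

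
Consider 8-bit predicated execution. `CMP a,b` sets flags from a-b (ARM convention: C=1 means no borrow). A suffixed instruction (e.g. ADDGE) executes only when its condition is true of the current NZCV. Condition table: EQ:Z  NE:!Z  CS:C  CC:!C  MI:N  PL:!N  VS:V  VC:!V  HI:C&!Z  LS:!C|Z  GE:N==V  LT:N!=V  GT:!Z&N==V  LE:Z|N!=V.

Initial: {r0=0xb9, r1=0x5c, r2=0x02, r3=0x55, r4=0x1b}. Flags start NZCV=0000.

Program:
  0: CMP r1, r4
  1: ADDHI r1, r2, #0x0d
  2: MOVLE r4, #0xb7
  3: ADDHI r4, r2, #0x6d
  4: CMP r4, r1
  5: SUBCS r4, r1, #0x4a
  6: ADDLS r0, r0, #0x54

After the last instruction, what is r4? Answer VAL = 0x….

VAL = 0xc5

0: ✓ CMP  NZCV=0010
1: ✓ ADDHI  r1←0x0f
2: · MOVLE
3: ✓ ADDHI  r4←0x6f
4: ✓ CMP  NZCV=0010
5: ✓ SUBCS  r4←0xc5
6: · ADDLS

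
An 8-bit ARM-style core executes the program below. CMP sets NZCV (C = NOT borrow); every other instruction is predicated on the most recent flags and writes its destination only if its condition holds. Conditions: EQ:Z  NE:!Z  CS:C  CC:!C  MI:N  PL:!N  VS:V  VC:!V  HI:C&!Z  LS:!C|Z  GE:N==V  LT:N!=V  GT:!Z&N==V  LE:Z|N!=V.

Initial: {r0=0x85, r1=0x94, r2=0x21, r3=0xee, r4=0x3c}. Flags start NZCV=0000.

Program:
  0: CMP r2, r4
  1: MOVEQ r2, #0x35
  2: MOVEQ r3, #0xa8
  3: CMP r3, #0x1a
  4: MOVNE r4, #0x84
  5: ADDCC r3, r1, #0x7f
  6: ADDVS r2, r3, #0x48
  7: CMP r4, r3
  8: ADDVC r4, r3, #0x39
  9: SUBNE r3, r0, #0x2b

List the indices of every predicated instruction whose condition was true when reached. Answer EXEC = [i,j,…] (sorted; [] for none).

EXEC = [4,8,9]

0: ✓ CMP  NZCV=1000
1: · MOVEQ
2: · MOVEQ
3: ✓ CMP  NZCV=1010
4: ✓ MOVNE  r4←0x84
5: · ADDCC
6: · ADDVS
7: ✓ CMP  NZCV=1000
8: ✓ ADDVC  r4←0x27
9: ✓ SUBNE  r3←0x5a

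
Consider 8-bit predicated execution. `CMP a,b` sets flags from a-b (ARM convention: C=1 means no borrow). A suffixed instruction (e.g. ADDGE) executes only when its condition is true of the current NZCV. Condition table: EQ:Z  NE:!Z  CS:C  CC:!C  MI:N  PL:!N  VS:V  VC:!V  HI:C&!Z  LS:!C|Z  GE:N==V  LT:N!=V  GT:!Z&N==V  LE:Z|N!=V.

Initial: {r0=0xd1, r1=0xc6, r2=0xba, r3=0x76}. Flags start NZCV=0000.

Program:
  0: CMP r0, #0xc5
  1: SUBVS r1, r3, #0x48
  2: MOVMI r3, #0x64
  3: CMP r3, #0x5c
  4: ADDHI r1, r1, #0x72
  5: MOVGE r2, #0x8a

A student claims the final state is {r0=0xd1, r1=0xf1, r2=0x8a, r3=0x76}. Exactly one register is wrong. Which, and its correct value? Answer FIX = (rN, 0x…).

[0] flags=0010 → (cmp)
[1] flags=0010 VS?F → skip
[2] flags=0010 MI?F → skip
[3] flags=0010 → (cmp)
[4] flags=0010 HI?T → r1=0x38
[5] flags=0010 GE?T → r2=0x8a

FIX = (r1, 0x38)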